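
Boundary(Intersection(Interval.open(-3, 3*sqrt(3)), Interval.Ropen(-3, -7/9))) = {-3, -7/9}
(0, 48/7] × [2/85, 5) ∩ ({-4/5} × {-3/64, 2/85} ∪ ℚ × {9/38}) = (ℚ ∩ (0, 48/7]) × {9/38}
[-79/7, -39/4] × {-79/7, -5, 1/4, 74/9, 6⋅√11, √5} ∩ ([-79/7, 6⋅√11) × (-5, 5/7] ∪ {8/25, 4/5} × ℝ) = [-79/7, -39/4] × {1/4}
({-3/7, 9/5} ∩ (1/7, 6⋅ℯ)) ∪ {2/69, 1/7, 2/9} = {2/69, 1/7, 2/9, 9/5}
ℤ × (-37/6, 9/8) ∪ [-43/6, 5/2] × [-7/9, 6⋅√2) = (ℤ × (-37/6, 9/8)) ∪ ([-43/6, 5/2] × [-7/9, 6⋅√2))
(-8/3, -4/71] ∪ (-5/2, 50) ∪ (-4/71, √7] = (-8/3, 50)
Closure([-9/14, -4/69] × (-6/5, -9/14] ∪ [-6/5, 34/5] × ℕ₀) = ([-9/14, -4/69] × [-6/5, -9/14]) ∪ (([-6/5, -9/14] ∪ [-4/69, 34/5]) × ℕ₀) ∪ ([-6/5, 34/5] × (ℕ₀ ∪ (ℕ₀ \ (-6/5, -9/14))))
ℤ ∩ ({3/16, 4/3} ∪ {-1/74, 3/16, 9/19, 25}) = {25}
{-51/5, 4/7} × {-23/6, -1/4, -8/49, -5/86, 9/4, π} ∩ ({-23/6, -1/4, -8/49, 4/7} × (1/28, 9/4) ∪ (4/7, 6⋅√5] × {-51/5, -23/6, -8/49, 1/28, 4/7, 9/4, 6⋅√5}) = ∅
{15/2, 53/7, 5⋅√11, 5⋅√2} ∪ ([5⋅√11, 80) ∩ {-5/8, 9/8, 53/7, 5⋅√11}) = {15/2, 53/7, 5⋅√11, 5⋅√2}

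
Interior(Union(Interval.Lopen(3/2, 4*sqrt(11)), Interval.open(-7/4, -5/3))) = Union(Interval.open(-7/4, -5/3), Interval.open(3/2, 4*sqrt(11)))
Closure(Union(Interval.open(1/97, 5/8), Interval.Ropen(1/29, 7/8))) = Interval(1/97, 7/8)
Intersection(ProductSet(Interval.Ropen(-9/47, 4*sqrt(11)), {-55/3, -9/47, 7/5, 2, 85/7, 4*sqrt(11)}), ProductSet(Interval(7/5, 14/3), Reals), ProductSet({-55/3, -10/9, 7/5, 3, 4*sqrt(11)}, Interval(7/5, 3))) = ProductSet({7/5, 3}, {7/5, 2})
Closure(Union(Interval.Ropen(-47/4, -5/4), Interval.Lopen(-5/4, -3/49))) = Interval(-47/4, -3/49)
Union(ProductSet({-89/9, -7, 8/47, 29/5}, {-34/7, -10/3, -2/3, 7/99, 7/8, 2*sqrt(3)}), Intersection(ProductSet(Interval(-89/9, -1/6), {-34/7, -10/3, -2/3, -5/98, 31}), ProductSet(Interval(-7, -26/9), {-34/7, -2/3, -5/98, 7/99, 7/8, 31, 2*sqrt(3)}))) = Union(ProductSet({-89/9, -7, 8/47, 29/5}, {-34/7, -10/3, -2/3, 7/99, 7/8, 2*sqrt(3)}), ProductSet(Interval(-7, -26/9), {-34/7, -2/3, -5/98, 31}))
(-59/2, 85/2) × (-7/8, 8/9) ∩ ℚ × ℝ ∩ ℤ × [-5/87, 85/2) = {-29, -28, …, 42} × [-5/87, 8/9)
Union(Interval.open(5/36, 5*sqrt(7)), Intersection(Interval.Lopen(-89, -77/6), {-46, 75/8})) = Union({-46}, Interval.open(5/36, 5*sqrt(7)))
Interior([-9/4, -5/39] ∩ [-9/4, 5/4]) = (-9/4, -5/39)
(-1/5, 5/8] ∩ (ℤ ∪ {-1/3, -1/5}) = {0}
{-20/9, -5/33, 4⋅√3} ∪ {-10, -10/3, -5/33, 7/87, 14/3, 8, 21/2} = {-10, -10/3, -20/9, -5/33, 7/87, 14/3, 8, 21/2, 4⋅√3}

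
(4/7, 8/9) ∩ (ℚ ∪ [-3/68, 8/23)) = ℚ ∩ (4/7, 8/9)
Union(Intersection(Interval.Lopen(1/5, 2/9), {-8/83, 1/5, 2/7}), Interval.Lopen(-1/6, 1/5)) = Interval.Lopen(-1/6, 1/5)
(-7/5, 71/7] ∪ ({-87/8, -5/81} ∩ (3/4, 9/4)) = (-7/5, 71/7]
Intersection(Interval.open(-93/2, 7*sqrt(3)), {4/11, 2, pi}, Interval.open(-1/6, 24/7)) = {4/11, 2, pi}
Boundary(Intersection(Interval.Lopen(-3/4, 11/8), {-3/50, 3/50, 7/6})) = {-3/50, 3/50, 7/6}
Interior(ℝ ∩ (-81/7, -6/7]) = (-81/7, -6/7)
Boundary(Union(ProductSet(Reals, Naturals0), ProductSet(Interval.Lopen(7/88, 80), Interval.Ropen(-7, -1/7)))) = Union(ProductSet({7/88, 80}, Interval(-7, -1/7)), ProductSet(Interval(7/88, 80), {-7, -1/7}), ProductSet(Reals, Complement(Naturals0, Interval.open(-7, -1/7))), ProductSet(Union(Interval(-oo, 7/88), Interval(80, oo)), Naturals0))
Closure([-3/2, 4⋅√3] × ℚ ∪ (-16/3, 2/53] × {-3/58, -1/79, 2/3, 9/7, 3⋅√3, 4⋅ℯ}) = ([-3/2, 4⋅√3] × ℝ) ∪ ([-16/3, 2/53] × {-3/58, -1/79, 2/3, 9/7, 3⋅√3, 4⋅ℯ})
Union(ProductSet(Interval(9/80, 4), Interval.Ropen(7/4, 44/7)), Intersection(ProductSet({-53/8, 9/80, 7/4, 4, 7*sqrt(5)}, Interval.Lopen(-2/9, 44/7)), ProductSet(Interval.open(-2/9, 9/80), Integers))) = ProductSet(Interval(9/80, 4), Interval.Ropen(7/4, 44/7))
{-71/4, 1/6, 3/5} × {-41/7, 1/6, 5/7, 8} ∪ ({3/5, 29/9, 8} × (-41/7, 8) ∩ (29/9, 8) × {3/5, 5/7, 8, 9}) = {-71/4, 1/6, 3/5} × {-41/7, 1/6, 5/7, 8}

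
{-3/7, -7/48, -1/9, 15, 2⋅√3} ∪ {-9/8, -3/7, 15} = {-9/8, -3/7, -7/48, -1/9, 15, 2⋅√3}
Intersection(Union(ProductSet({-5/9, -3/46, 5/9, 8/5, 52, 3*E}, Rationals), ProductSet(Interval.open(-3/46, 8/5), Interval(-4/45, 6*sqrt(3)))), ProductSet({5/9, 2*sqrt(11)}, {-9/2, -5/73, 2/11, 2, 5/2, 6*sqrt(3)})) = ProductSet({5/9}, {-9/2, -5/73, 2/11, 2, 5/2, 6*sqrt(3)})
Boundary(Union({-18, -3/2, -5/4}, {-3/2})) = {-18, -3/2, -5/4}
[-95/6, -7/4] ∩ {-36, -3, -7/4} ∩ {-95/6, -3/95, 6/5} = ∅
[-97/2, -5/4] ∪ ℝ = (-∞, ∞)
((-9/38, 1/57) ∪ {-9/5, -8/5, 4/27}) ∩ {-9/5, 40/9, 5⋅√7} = {-9/5}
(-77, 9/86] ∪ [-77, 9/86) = [-77, 9/86]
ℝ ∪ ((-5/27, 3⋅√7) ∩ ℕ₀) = ℝ ∪ {0, 1, …, 7}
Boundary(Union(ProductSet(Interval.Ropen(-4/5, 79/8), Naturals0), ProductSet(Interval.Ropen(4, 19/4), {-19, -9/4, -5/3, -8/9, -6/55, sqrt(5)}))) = Union(ProductSet(Interval(-4/5, 79/8), Naturals0), ProductSet(Interval(4, 19/4), {-19, -9/4, -5/3, -8/9, -6/55, sqrt(5)}))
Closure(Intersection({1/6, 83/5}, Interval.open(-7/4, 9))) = {1/6}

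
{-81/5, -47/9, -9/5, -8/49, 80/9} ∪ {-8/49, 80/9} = {-81/5, -47/9, -9/5, -8/49, 80/9}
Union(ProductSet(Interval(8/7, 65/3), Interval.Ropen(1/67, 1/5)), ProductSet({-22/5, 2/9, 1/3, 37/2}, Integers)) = Union(ProductSet({-22/5, 2/9, 1/3, 37/2}, Integers), ProductSet(Interval(8/7, 65/3), Interval.Ropen(1/67, 1/5)))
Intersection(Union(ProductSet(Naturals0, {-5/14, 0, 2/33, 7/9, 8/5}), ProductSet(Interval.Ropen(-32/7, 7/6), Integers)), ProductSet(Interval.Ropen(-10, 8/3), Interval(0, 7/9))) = Union(ProductSet(Interval.Ropen(-32/7, 7/6), Range(0, 1, 1)), ProductSet(Range(0, 3, 1), {0, 2/33, 7/9}))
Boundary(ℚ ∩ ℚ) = ℝ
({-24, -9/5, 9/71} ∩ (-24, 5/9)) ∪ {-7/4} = {-9/5, -7/4, 9/71}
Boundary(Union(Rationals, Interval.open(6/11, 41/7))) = Union(Interval(-oo, 6/11), Interval(41/7, oo))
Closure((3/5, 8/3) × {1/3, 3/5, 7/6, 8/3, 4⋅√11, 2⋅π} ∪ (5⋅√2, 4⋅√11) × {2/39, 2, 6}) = ([5⋅√2, 4⋅√11] × {2/39, 2, 6}) ∪ ([3/5, 8/3] × {1/3, 3/5, 7/6, 8/3, 4⋅√11, 2⋅π})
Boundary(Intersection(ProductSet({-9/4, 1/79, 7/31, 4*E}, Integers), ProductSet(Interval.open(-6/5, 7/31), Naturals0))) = ProductSet({1/79}, Naturals0)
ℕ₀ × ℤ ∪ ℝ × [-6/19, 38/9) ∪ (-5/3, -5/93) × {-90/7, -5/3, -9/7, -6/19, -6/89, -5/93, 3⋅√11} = (ℕ₀ × ℤ) ∪ (ℝ × [-6/19, 38/9)) ∪ ((-5/3, -5/93) × {-90/7, -5/3, -9/7, -6/19, -6/89, -5/93, 3⋅√11})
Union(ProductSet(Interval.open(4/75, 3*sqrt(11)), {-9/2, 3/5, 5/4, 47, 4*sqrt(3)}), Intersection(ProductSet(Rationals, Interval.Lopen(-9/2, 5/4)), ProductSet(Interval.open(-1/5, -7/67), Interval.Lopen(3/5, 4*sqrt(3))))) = Union(ProductSet(Intersection(Interval.open(-1/5, -7/67), Rationals), Interval.Lopen(3/5, 5/4)), ProductSet(Interval.open(4/75, 3*sqrt(11)), {-9/2, 3/5, 5/4, 47, 4*sqrt(3)}))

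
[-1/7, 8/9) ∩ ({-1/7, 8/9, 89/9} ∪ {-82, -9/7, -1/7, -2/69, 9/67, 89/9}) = {-1/7, -2/69, 9/67}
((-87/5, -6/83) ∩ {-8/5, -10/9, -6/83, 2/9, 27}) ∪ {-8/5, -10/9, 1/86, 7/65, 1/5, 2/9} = {-8/5, -10/9, 1/86, 7/65, 1/5, 2/9}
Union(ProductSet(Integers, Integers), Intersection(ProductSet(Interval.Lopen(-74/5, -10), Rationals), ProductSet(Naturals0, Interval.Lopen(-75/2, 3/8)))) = ProductSet(Integers, Integers)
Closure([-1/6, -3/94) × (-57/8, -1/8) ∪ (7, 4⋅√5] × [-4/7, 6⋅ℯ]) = ({-1/6, -3/94} × [-57/8, -1/8]) ∪ ([-1/6, -3/94] × {-57/8, -1/8}) ∪ ([-1/6, -3/94) × (-57/8, -1/8)) ∪ ([7, 4⋅√5] × [-4/7, 6⋅ℯ])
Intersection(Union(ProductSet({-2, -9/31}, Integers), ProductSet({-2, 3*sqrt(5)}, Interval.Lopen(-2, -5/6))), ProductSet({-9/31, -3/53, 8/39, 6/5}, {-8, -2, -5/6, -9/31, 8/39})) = ProductSet({-9/31}, {-8, -2})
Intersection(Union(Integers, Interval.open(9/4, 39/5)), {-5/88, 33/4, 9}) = {9}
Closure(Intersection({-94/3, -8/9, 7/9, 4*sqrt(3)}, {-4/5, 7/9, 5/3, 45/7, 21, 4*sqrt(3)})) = {7/9, 4*sqrt(3)}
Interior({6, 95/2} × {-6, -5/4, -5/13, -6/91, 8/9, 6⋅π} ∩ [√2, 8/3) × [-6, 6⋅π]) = ∅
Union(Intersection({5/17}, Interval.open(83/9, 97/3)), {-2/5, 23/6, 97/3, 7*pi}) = {-2/5, 23/6, 97/3, 7*pi}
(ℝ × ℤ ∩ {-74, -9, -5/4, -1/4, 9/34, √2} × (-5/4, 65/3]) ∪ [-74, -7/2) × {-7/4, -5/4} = ([-74, -7/2) × {-7/4, -5/4}) ∪ ({-74, -9, -5/4, -1/4, 9/34, √2} × {-1, 0, …, 21})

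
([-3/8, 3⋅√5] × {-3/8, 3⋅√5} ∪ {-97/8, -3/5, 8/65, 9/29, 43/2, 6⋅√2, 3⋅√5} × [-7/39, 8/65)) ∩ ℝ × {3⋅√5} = [-3/8, 3⋅√5] × {3⋅√5}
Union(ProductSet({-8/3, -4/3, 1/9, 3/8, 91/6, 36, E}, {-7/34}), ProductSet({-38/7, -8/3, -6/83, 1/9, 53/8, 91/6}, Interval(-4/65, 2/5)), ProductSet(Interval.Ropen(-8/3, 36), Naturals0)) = Union(ProductSet({-38/7, -8/3, -6/83, 1/9, 53/8, 91/6}, Interval(-4/65, 2/5)), ProductSet({-8/3, -4/3, 1/9, 3/8, 91/6, 36, E}, {-7/34}), ProductSet(Interval.Ropen(-8/3, 36), Naturals0))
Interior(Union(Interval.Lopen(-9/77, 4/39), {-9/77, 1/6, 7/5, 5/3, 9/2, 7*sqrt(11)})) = Interval.open(-9/77, 4/39)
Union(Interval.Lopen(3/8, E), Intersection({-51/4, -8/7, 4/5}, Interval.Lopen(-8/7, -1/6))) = Interval.Lopen(3/8, E)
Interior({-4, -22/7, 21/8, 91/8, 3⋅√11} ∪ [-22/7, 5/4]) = (-22/7, 5/4)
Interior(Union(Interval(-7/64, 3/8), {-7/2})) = Interval.open(-7/64, 3/8)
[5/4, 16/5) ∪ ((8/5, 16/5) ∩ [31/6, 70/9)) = [5/4, 16/5)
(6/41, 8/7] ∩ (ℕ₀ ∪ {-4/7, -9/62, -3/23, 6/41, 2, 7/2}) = {1}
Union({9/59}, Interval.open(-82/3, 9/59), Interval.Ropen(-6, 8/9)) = Interval.open(-82/3, 8/9)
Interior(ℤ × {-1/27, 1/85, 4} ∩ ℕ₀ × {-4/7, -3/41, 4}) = ∅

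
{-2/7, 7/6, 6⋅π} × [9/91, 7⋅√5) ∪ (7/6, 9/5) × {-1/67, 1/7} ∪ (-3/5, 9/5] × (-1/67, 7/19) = ((7/6, 9/5) × {-1/67, 1/7}) ∪ ((-3/5, 9/5] × (-1/67, 7/19)) ∪ ({-2/7, 7/6, 6⋅π} × [9/91, 7⋅√5))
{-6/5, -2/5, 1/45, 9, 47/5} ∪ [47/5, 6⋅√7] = {-6/5, -2/5, 1/45, 9} ∪ [47/5, 6⋅√7]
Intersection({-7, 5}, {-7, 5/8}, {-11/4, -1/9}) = EmptySet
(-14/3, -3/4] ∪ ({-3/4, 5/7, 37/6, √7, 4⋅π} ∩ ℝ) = (-14/3, -3/4] ∪ {5/7, 37/6, √7, 4⋅π}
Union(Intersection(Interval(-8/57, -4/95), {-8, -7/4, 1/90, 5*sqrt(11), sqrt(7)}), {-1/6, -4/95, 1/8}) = {-1/6, -4/95, 1/8}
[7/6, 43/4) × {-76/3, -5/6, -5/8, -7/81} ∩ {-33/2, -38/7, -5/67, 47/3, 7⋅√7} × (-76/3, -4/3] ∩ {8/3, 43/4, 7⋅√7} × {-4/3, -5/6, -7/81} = ∅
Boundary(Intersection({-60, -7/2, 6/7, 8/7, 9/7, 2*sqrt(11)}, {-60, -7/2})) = {-60, -7/2}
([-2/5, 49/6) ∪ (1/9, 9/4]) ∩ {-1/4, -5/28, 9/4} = {-1/4, -5/28, 9/4}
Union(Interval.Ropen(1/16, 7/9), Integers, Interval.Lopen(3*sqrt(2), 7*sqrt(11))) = Union(Integers, Interval.Ropen(1/16, 7/9), Interval.Lopen(3*sqrt(2), 7*sqrt(11)))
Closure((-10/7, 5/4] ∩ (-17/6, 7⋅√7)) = [-10/7, 5/4]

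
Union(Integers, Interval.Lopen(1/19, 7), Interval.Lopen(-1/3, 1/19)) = Union(Integers, Interval.Lopen(-1/3, 7))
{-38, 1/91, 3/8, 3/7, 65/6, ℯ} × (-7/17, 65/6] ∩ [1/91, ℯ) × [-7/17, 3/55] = {1/91, 3/8, 3/7} × (-7/17, 3/55]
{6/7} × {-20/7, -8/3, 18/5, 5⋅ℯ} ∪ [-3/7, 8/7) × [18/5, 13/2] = ({6/7} × {-20/7, -8/3, 18/5, 5⋅ℯ}) ∪ ([-3/7, 8/7) × [18/5, 13/2])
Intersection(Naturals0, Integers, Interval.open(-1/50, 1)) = Range(0, 1, 1)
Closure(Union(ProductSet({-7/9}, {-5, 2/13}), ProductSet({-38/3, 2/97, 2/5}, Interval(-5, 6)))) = Union(ProductSet({-7/9}, {-5, 2/13}), ProductSet({-38/3, 2/97, 2/5}, Interval(-5, 6)))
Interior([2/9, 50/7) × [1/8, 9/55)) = (2/9, 50/7) × (1/8, 9/55)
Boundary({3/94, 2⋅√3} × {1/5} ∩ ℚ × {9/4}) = ∅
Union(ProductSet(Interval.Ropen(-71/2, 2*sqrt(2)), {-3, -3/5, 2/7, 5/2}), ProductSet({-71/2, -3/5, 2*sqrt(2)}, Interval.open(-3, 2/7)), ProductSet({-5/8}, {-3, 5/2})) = Union(ProductSet({-71/2, -3/5, 2*sqrt(2)}, Interval.open(-3, 2/7)), ProductSet(Interval.Ropen(-71/2, 2*sqrt(2)), {-3, -3/5, 2/7, 5/2}))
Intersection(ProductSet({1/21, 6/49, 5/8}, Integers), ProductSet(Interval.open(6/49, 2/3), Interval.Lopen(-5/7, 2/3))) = ProductSet({5/8}, Range(0, 1, 1))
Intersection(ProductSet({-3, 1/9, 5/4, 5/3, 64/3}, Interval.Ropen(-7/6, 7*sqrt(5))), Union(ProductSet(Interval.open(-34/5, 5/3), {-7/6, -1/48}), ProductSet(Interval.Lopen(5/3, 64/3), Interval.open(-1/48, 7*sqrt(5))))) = Union(ProductSet({64/3}, Interval.open(-1/48, 7*sqrt(5))), ProductSet({-3, 1/9, 5/4}, {-7/6, -1/48}))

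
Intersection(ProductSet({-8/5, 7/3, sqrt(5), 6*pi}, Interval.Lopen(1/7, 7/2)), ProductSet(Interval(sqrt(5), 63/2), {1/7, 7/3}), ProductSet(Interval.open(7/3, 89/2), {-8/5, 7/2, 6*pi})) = EmptySet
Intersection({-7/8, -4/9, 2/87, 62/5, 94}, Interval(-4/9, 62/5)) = {-4/9, 2/87, 62/5}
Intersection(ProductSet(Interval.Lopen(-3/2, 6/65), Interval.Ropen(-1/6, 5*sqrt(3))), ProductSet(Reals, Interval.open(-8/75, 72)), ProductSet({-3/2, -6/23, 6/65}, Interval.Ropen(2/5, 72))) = ProductSet({-6/23, 6/65}, Interval.Ropen(2/5, 5*sqrt(3)))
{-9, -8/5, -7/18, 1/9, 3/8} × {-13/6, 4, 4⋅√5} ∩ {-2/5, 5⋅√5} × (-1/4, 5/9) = ∅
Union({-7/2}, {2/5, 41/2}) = {-7/2, 2/5, 41/2}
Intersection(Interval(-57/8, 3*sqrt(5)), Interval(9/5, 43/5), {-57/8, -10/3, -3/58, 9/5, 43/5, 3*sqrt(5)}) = {9/5, 3*sqrt(5)}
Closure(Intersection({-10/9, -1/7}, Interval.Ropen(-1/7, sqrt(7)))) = {-1/7}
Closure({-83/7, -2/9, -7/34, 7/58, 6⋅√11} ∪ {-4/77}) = {-83/7, -2/9, -7/34, -4/77, 7/58, 6⋅√11}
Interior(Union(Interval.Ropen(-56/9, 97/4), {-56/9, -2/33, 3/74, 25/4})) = Interval.open(-56/9, 97/4)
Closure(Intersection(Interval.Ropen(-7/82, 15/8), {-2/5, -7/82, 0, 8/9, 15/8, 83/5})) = {-7/82, 0, 8/9}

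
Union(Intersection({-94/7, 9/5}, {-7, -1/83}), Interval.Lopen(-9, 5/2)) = Interval.Lopen(-9, 5/2)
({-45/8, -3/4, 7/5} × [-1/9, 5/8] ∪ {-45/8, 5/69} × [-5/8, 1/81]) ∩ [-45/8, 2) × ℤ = {-45/8, -3/4, 5/69, 7/5} × {0}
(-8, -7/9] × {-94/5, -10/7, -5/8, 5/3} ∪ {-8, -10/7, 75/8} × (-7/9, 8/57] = ({-8, -10/7, 75/8} × (-7/9, 8/57]) ∪ ((-8, -7/9] × {-94/5, -10/7, -5/8, 5/3})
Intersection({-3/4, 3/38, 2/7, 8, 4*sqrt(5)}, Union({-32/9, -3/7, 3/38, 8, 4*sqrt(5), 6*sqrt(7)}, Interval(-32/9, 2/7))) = {-3/4, 3/38, 2/7, 8, 4*sqrt(5)}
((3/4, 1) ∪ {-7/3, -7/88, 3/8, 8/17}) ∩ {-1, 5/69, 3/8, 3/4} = {3/8}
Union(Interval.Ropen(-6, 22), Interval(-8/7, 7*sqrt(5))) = Interval.Ropen(-6, 22)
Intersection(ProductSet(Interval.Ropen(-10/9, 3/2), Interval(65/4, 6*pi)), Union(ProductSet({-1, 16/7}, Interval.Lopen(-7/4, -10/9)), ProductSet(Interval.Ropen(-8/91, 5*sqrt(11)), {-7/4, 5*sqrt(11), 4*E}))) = ProductSet(Interval.Ropen(-8/91, 3/2), {5*sqrt(11)})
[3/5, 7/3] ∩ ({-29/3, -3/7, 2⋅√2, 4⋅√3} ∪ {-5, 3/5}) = {3/5}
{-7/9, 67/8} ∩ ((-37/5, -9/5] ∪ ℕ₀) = ∅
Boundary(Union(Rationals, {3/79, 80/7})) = Reals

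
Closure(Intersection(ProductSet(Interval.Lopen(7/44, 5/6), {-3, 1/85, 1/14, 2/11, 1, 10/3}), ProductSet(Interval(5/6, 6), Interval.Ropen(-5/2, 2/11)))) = ProductSet({5/6}, {1/85, 1/14})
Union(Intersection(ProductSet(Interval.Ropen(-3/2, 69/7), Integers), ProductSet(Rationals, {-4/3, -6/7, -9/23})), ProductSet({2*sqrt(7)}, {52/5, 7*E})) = ProductSet({2*sqrt(7)}, {52/5, 7*E})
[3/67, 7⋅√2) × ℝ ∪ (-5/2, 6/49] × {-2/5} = ((-5/2, 6/49] × {-2/5}) ∪ ([3/67, 7⋅√2) × ℝ)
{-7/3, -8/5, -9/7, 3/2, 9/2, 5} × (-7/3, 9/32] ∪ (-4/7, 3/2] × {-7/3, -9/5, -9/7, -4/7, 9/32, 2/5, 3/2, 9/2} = ({-7/3, -8/5, -9/7, 3/2, 9/2, 5} × (-7/3, 9/32]) ∪ ((-4/7, 3/2] × {-7/3, -9/5, -9/7, -4/7, 9/32, 2/5, 3/2, 9/2})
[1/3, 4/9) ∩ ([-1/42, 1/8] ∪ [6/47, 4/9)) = [1/3, 4/9)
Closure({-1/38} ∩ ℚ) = {-1/38}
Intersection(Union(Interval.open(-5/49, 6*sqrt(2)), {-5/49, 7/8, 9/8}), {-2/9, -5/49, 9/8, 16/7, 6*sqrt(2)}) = {-5/49, 9/8, 16/7}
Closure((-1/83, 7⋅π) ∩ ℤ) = {0, 1, …, 21}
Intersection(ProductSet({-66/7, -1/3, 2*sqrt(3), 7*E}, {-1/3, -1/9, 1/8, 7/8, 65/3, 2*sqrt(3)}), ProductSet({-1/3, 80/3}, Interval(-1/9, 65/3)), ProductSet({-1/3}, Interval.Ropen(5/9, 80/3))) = ProductSet({-1/3}, {7/8, 65/3, 2*sqrt(3)})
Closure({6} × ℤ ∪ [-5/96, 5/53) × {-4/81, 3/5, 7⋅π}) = ({6} × ℤ) ∪ ([-5/96, 5/53] × {-4/81, 3/5, 7⋅π})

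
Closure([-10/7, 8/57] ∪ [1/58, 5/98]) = [-10/7, 8/57]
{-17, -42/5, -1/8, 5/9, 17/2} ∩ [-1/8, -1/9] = {-1/8}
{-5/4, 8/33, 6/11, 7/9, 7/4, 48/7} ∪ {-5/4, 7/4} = {-5/4, 8/33, 6/11, 7/9, 7/4, 48/7}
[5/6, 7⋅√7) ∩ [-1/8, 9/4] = [5/6, 9/4]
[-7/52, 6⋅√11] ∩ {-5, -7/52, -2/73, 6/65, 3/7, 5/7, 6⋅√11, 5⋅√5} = {-7/52, -2/73, 6/65, 3/7, 5/7, 6⋅√11, 5⋅√5}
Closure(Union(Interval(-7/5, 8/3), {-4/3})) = Interval(-7/5, 8/3)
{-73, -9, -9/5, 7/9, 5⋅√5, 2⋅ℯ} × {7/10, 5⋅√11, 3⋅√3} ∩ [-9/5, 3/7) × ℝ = {-9/5} × {7/10, 5⋅√11, 3⋅√3}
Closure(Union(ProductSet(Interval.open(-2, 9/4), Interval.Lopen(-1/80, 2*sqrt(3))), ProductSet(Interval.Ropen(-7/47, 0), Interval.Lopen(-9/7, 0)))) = Union(ProductSet({-2, 9/4}, Interval(-1/80, 2*sqrt(3))), ProductSet({-7/47, 0}, Interval(-9/7, -1/80)), ProductSet(Interval(-2, 9/4), {2*sqrt(3)}), ProductSet(Interval.open(-2, 9/4), Interval.Lopen(-1/80, 2*sqrt(3))), ProductSet(Interval(-7/47, 0), {-9/7}), ProductSet(Interval.Ropen(-7/47, 0), Interval.Lopen(-9/7, 0)), ProductSet(Union(Interval(-2, -7/47), Interval(0, 9/4)), {-1/80, 2*sqrt(3)}))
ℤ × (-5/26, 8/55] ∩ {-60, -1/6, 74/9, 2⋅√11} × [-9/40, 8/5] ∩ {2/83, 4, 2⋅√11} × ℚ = ∅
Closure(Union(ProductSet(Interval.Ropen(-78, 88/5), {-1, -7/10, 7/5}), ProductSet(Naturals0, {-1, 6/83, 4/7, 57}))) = Union(ProductSet(Interval(-78, 88/5), {-1, -7/10, 7/5}), ProductSet(Naturals0, {-1, 6/83, 4/7, 57}))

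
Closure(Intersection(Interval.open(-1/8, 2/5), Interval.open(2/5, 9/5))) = EmptySet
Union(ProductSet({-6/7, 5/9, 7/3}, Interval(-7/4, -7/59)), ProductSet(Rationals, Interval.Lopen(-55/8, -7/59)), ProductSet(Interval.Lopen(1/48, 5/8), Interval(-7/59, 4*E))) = Union(ProductSet(Interval.Lopen(1/48, 5/8), Interval(-7/59, 4*E)), ProductSet(Rationals, Interval.Lopen(-55/8, -7/59)))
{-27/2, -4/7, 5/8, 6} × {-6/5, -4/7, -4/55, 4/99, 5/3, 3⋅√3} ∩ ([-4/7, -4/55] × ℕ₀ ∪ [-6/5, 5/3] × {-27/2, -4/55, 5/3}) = {-4/7, 5/8} × {-4/55, 5/3}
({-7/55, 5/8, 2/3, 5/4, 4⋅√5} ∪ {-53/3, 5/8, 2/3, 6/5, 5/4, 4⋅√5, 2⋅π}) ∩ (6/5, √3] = {5/4}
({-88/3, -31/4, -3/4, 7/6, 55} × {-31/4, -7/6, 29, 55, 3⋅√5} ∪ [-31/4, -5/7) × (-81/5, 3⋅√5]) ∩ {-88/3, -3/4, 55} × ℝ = ({-3/4} × (-81/5, 3⋅√5]) ∪ ({-88/3, -3/4, 55} × {-31/4, -7/6, 29, 55, 3⋅√5})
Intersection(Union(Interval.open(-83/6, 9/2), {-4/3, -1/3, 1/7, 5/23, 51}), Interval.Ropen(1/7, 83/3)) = Interval.Ropen(1/7, 9/2)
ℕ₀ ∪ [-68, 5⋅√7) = [-68, 5⋅√7) ∪ ℕ₀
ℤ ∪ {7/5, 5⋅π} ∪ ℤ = ℤ ∪ {7/5, 5⋅π}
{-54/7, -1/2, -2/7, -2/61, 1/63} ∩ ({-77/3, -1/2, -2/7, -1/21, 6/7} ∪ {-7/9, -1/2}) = {-1/2, -2/7}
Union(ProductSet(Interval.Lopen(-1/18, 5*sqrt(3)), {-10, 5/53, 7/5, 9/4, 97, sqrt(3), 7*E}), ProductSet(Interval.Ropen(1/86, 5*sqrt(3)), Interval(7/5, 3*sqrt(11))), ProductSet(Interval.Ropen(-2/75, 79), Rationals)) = Union(ProductSet(Interval.Lopen(-1/18, 5*sqrt(3)), {-10, 5/53, 7/5, 9/4, 97, sqrt(3), 7*E}), ProductSet(Interval.Ropen(-2/75, 79), Rationals), ProductSet(Interval.Ropen(1/86, 5*sqrt(3)), Interval(7/5, 3*sqrt(11))))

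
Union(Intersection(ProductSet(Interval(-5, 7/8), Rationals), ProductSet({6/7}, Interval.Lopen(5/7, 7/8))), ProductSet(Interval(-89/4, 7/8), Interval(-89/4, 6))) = ProductSet(Interval(-89/4, 7/8), Interval(-89/4, 6))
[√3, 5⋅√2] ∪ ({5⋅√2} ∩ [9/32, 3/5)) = [√3, 5⋅√2]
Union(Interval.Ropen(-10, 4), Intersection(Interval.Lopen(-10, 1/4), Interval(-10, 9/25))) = Interval.Ropen(-10, 4)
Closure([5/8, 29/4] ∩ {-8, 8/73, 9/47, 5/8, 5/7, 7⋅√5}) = {5/8, 5/7}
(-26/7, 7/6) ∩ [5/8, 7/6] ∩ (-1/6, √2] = [5/8, 7/6)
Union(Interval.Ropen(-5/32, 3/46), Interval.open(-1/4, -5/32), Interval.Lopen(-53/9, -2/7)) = Union(Interval.Lopen(-53/9, -2/7), Interval.open(-1/4, 3/46))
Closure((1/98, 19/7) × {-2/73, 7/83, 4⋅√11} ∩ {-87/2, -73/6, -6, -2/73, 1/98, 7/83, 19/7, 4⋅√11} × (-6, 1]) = {7/83} × {-2/73, 7/83}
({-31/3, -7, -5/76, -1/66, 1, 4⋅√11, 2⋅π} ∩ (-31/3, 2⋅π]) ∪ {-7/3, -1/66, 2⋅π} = {-7, -7/3, -5/76, -1/66, 1, 2⋅π}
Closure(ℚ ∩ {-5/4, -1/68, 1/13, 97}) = {-5/4, -1/68, 1/13, 97}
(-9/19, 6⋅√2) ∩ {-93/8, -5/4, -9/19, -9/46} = {-9/46}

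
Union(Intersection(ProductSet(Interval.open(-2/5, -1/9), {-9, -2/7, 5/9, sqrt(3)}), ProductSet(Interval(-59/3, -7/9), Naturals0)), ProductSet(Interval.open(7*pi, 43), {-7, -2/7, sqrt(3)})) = ProductSet(Interval.open(7*pi, 43), {-7, -2/7, sqrt(3)})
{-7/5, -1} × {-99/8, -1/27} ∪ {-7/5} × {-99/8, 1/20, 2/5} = ({-7/5} × {-99/8, 1/20, 2/5}) ∪ ({-7/5, -1} × {-99/8, -1/27})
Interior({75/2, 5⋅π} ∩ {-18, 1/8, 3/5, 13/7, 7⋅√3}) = ∅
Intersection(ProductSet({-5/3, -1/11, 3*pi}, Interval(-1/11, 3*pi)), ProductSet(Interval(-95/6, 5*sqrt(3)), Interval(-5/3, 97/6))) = ProductSet({-5/3, -1/11}, Interval(-1/11, 3*pi))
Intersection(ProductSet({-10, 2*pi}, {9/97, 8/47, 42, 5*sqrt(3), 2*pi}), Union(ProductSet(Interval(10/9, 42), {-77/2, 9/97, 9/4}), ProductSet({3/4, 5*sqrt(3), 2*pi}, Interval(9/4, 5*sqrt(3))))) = ProductSet({2*pi}, {9/97, 5*sqrt(3), 2*pi})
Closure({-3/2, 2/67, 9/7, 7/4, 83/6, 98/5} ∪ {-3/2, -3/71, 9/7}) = {-3/2, -3/71, 2/67, 9/7, 7/4, 83/6, 98/5}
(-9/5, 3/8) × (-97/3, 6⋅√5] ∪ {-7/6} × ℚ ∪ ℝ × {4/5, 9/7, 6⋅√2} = ({-7/6} × ℚ) ∪ (ℝ × {4/5, 9/7, 6⋅√2}) ∪ ((-9/5, 3/8) × (-97/3, 6⋅√5])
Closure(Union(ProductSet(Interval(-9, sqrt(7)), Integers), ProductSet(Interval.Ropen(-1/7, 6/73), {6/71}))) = Union(ProductSet(Interval(-9, sqrt(7)), Integers), ProductSet(Interval(-1/7, 6/73), {6/71}))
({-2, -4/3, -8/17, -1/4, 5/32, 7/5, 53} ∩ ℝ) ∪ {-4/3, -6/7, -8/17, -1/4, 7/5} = {-2, -4/3, -6/7, -8/17, -1/4, 5/32, 7/5, 53}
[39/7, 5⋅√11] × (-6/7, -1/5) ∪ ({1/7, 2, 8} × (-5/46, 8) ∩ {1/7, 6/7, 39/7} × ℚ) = ({1/7} × (ℚ ∩ (-5/46, 8))) ∪ ([39/7, 5⋅√11] × (-6/7, -1/5))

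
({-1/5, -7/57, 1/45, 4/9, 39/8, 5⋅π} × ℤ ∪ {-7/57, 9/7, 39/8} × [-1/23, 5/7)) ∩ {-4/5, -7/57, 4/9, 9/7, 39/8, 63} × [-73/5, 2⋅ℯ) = ({-7/57, 4/9, 39/8} × {-14, -13, …, 5}) ∪ ({-7/57, 9/7, 39/8} × [-1/23, 5/7))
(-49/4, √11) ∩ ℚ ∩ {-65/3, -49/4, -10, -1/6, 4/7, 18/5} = {-10, -1/6, 4/7}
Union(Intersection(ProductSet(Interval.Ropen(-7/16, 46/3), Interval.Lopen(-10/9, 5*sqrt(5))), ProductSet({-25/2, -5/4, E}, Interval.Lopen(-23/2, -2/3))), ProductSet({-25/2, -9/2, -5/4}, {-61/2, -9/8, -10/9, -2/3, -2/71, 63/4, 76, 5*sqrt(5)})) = Union(ProductSet({E}, Interval.Lopen(-10/9, -2/3)), ProductSet({-25/2, -9/2, -5/4}, {-61/2, -9/8, -10/9, -2/3, -2/71, 63/4, 76, 5*sqrt(5)}))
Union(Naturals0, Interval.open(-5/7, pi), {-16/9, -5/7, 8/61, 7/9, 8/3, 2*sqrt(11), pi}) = Union({-16/9, 2*sqrt(11)}, Interval(-5/7, pi), Naturals0)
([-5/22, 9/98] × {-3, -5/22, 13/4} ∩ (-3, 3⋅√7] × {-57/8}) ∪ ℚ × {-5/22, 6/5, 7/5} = ℚ × {-5/22, 6/5, 7/5}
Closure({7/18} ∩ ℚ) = {7/18}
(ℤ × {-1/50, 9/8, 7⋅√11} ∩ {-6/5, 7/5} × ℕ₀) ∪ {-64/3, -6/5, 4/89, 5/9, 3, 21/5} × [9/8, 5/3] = {-64/3, -6/5, 4/89, 5/9, 3, 21/5} × [9/8, 5/3]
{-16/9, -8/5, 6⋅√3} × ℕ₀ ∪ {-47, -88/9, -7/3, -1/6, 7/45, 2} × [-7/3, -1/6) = ({-16/9, -8/5, 6⋅√3} × ℕ₀) ∪ ({-47, -88/9, -7/3, -1/6, 7/45, 2} × [-7/3, -1/6))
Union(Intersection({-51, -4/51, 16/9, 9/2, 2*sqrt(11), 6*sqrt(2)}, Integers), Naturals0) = Union({-51}, Naturals0)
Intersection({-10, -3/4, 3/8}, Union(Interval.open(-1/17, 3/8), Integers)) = {-10}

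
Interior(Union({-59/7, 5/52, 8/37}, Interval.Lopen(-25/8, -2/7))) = Interval.open(-25/8, -2/7)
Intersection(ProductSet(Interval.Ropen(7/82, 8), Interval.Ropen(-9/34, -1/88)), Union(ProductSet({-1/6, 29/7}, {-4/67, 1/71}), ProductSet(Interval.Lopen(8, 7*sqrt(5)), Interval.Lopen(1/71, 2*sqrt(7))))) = ProductSet({29/7}, {-4/67})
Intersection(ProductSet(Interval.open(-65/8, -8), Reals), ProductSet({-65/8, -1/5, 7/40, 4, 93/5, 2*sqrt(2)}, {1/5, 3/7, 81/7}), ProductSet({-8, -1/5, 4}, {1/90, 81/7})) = EmptySet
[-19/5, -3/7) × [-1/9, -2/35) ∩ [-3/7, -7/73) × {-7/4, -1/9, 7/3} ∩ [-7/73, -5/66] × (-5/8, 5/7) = ∅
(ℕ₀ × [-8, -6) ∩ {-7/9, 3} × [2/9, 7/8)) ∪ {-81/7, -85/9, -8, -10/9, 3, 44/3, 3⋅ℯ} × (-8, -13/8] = {-81/7, -85/9, -8, -10/9, 3, 44/3, 3⋅ℯ} × (-8, -13/8]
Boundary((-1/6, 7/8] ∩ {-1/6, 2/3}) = {2/3}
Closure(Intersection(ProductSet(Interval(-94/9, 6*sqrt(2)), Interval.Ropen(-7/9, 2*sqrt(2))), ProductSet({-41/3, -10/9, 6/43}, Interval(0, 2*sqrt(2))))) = ProductSet({-10/9, 6/43}, Interval(0, 2*sqrt(2)))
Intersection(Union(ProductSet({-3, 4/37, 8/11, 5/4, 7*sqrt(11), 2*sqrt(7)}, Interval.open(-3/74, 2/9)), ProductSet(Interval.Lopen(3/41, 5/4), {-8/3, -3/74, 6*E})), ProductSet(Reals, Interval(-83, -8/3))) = ProductSet(Interval.Lopen(3/41, 5/4), {-8/3})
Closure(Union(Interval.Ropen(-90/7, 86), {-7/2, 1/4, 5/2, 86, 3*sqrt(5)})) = Interval(-90/7, 86)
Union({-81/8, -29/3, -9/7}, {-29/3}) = {-81/8, -29/3, -9/7}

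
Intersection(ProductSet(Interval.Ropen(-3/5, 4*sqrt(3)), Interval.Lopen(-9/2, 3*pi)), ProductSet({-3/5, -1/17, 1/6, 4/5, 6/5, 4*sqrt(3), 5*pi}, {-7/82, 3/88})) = ProductSet({-3/5, -1/17, 1/6, 4/5, 6/5}, {-7/82, 3/88})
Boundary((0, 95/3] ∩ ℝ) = {0, 95/3}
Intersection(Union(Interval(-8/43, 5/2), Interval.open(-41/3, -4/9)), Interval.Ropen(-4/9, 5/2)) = Interval.Ropen(-8/43, 5/2)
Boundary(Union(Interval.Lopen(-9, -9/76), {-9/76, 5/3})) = {-9, -9/76, 5/3}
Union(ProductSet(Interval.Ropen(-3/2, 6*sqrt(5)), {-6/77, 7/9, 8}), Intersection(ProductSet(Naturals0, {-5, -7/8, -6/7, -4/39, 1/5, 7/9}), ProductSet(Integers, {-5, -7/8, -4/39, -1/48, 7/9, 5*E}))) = Union(ProductSet(Interval.Ropen(-3/2, 6*sqrt(5)), {-6/77, 7/9, 8}), ProductSet(Naturals0, {-5, -7/8, -4/39, 7/9}))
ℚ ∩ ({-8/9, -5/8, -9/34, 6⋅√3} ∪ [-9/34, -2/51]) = {-8/9, -5/8} ∪ (ℚ ∩ [-9/34, -2/51])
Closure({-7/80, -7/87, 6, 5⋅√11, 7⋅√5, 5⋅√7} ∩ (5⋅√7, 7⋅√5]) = {7⋅√5}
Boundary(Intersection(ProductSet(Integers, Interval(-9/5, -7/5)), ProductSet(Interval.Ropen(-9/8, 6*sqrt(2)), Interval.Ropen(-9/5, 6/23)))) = ProductSet(Range(-1, 9, 1), Interval(-9/5, -7/5))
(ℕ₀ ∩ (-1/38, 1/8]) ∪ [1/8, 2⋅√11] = {0} ∪ [1/8, 2⋅√11]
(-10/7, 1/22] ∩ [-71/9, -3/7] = (-10/7, -3/7]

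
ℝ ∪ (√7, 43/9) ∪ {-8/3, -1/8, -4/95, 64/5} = (-∞, ∞)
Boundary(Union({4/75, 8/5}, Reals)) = EmptySet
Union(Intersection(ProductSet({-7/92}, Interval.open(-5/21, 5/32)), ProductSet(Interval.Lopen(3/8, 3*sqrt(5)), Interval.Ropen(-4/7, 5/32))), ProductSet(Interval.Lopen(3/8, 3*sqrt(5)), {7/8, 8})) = ProductSet(Interval.Lopen(3/8, 3*sqrt(5)), {7/8, 8})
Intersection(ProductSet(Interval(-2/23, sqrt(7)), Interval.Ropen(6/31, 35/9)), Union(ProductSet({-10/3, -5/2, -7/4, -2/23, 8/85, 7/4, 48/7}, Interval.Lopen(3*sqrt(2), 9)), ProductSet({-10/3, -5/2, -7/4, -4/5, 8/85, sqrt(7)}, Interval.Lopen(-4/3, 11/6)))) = ProductSet({8/85, sqrt(7)}, Interval(6/31, 11/6))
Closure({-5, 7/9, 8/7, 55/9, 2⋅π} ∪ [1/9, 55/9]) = {-5, 2⋅π} ∪ [1/9, 55/9]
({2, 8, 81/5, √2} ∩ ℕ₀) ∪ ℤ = ℤ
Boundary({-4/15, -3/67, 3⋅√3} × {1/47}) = {-4/15, -3/67, 3⋅√3} × {1/47}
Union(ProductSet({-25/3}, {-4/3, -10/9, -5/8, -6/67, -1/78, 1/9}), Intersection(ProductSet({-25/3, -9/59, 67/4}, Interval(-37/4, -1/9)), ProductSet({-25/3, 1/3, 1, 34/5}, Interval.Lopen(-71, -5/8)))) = ProductSet({-25/3}, Union({-6/67, -1/78, 1/9}, Interval(-37/4, -5/8)))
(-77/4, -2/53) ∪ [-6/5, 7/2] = (-77/4, 7/2]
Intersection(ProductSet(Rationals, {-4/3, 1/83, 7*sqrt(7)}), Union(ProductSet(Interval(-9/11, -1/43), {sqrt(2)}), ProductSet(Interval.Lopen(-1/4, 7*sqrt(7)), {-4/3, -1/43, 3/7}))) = ProductSet(Intersection(Interval.Lopen(-1/4, 7*sqrt(7)), Rationals), {-4/3})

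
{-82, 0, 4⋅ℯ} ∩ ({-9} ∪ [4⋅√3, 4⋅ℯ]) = {4⋅ℯ}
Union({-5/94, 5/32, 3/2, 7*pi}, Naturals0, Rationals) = Union({7*pi}, Rationals)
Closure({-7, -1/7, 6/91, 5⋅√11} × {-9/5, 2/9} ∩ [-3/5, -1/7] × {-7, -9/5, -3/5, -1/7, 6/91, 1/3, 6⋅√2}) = {-1/7} × {-9/5}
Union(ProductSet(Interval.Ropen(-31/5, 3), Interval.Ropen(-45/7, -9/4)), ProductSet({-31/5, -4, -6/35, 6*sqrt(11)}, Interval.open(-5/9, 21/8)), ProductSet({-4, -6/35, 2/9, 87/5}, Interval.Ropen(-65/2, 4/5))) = Union(ProductSet({-31/5, -4, -6/35, 6*sqrt(11)}, Interval.open(-5/9, 21/8)), ProductSet({-4, -6/35, 2/9, 87/5}, Interval.Ropen(-65/2, 4/5)), ProductSet(Interval.Ropen(-31/5, 3), Interval.Ropen(-45/7, -9/4)))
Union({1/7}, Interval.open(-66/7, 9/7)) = Interval.open(-66/7, 9/7)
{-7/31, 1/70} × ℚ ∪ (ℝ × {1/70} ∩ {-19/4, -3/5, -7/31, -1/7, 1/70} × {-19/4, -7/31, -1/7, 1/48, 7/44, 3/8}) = {-7/31, 1/70} × ℚ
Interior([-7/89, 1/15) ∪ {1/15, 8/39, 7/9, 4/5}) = (-7/89, 1/15)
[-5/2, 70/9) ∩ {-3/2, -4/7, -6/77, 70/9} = {-3/2, -4/7, -6/77}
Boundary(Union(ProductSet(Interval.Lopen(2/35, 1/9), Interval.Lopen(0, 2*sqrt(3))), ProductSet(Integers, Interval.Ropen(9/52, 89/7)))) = Union(ProductSet(Complement(Integers, Interval.open(2/35, 1/9)), Interval(9/52, 89/7)), ProductSet({2/35, 1/9}, Interval(0, 2*sqrt(3))), ProductSet(Integers, Interval(2*sqrt(3), 89/7)), ProductSet(Interval(2/35, 1/9), {0, 2*sqrt(3)}))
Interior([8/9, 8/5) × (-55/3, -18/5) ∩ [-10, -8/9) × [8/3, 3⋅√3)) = ∅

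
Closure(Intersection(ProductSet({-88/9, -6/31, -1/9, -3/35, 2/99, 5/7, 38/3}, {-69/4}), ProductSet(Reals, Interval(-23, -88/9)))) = ProductSet({-88/9, -6/31, -1/9, -3/35, 2/99, 5/7, 38/3}, {-69/4})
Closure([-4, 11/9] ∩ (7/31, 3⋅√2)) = [7/31, 11/9]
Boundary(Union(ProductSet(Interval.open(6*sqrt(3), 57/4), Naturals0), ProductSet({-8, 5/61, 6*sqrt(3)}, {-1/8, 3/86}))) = Union(ProductSet({-8, 5/61, 6*sqrt(3)}, {-1/8, 3/86}), ProductSet(Interval(6*sqrt(3), 57/4), Naturals0))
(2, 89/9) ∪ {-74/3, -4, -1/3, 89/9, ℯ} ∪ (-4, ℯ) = {-74/3} ∪ [-4, 89/9]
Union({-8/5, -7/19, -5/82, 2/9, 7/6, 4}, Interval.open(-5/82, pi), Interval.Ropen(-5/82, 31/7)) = Union({-8/5, -7/19}, Interval.Ropen(-5/82, 31/7))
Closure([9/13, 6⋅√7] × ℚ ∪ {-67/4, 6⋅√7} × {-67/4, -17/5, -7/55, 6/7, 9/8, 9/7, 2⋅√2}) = ([9/13, 6⋅√7] × ℝ) ∪ ({-67/4, 6⋅√7} × {-67/4, -17/5, -7/55, 6/7, 9/8, 9/7, 2⋅√2})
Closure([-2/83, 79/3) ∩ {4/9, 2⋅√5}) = {4/9, 2⋅√5}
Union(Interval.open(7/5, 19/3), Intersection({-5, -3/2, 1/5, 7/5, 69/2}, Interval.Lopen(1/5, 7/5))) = Interval.Ropen(7/5, 19/3)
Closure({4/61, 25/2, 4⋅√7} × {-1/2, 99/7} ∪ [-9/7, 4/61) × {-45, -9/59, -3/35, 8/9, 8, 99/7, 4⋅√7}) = ({4/61, 25/2, 4⋅√7} × {-1/2, 99/7}) ∪ ([-9/7, 4/61] × {-45, -9/59, -3/35, 8/9, 8, 99/7, 4⋅√7})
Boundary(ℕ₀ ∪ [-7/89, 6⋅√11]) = {-7/89, 6⋅√11} ∪ (ℕ₀ \ (-7/89, 6⋅√11))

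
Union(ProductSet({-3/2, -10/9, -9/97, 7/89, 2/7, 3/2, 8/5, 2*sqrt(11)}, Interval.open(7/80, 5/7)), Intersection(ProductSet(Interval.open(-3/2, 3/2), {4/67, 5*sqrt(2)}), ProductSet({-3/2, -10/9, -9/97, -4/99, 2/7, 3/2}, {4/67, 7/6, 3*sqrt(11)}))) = Union(ProductSet({-10/9, -9/97, -4/99, 2/7}, {4/67}), ProductSet({-3/2, -10/9, -9/97, 7/89, 2/7, 3/2, 8/5, 2*sqrt(11)}, Interval.open(7/80, 5/7)))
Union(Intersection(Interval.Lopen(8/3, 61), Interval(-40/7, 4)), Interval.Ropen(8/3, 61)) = Interval.Ropen(8/3, 61)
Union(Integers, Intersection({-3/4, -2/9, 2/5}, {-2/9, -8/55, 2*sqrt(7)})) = Union({-2/9}, Integers)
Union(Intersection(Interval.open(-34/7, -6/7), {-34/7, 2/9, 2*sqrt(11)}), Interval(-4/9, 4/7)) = Interval(-4/9, 4/7)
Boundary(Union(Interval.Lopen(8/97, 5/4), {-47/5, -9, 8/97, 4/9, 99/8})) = {-47/5, -9, 8/97, 5/4, 99/8}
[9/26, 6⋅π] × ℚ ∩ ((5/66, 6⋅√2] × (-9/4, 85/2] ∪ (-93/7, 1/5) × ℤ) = [9/26, 6⋅√2] × (ℚ ∩ (-9/4, 85/2])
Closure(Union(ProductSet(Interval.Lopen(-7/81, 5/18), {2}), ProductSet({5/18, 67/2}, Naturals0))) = Union(ProductSet({5/18, 67/2}, Naturals0), ProductSet(Interval(-7/81, 5/18), {2}))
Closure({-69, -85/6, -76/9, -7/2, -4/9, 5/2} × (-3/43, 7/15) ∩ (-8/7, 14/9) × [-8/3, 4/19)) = {-4/9} × [-3/43, 4/19]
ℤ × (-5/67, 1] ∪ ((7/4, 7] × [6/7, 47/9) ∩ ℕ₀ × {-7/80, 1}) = ℤ × (-5/67, 1]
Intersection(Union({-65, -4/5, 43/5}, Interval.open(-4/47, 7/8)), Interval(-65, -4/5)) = {-65, -4/5}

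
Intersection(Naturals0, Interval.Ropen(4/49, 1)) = EmptySet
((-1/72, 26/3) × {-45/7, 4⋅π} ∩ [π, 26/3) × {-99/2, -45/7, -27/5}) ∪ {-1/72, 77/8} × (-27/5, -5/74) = ([π, 26/3) × {-45/7}) ∪ ({-1/72, 77/8} × (-27/5, -5/74))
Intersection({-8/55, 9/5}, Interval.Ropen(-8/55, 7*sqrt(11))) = {-8/55, 9/5}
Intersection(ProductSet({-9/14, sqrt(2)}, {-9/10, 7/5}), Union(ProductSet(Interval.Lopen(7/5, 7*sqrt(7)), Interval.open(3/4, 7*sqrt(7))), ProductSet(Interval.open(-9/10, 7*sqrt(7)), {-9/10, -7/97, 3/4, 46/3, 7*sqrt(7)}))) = Union(ProductSet({sqrt(2)}, {7/5}), ProductSet({-9/14, sqrt(2)}, {-9/10}))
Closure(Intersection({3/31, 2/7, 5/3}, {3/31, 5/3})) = {3/31, 5/3}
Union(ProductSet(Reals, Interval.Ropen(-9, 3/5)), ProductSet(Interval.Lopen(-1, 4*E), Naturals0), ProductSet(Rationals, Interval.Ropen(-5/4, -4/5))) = Union(ProductSet(Interval.Lopen(-1, 4*E), Naturals0), ProductSet(Reals, Interval.Ropen(-9, 3/5)))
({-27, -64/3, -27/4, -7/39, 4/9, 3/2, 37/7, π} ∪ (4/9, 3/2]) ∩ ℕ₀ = {1}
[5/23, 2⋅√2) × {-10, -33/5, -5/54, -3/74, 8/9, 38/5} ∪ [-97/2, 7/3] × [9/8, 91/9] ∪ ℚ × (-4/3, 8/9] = (ℚ × (-4/3, 8/9]) ∪ ([-97/2, 7/3] × [9/8, 91/9]) ∪ ([5/23, 2⋅√2) × {-10, -33/5, -5/54, -3/74, 8/9, 38/5})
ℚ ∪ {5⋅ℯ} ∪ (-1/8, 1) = ℚ ∪ [-1/8, 1] ∪ {5⋅ℯ}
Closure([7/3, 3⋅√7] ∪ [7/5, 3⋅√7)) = [7/5, 3⋅√7]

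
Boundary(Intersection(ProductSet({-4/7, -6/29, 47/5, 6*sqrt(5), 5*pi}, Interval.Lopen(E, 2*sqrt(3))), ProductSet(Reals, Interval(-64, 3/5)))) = EmptySet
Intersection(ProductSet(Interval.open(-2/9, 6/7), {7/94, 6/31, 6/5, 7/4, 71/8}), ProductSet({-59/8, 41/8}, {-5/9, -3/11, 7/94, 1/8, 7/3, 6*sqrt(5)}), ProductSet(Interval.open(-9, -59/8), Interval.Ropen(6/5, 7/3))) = EmptySet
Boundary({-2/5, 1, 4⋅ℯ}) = {-2/5, 1, 4⋅ℯ}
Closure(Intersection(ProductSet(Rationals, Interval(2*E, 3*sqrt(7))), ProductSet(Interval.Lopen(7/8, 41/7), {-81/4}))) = EmptySet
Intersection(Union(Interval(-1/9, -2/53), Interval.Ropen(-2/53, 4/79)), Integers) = Range(0, 1, 1)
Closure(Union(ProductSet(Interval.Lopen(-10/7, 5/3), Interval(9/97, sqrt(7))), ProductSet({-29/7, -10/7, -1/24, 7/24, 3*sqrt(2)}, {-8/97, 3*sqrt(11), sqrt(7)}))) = Union(ProductSet({-29/7, -10/7, -1/24, 7/24, 3*sqrt(2)}, {-8/97, 3*sqrt(11), sqrt(7)}), ProductSet(Interval(-10/7, 5/3), Interval(9/97, sqrt(7))))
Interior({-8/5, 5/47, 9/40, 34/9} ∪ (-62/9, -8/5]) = (-62/9, -8/5)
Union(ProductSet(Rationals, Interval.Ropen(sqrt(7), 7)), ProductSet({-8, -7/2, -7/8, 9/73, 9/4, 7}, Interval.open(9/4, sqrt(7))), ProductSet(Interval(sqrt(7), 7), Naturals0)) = Union(ProductSet({-8, -7/2, -7/8, 9/73, 9/4, 7}, Interval.open(9/4, sqrt(7))), ProductSet(Interval(sqrt(7), 7), Naturals0), ProductSet(Rationals, Interval.Ropen(sqrt(7), 7)))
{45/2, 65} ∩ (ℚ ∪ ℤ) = {45/2, 65}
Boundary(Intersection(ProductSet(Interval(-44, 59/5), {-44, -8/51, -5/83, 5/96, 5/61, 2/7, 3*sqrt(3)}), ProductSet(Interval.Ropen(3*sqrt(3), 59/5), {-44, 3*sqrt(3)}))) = ProductSet(Interval(3*sqrt(3), 59/5), {-44, 3*sqrt(3)})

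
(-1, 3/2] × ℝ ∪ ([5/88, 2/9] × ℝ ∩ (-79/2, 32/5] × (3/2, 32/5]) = (-1, 3/2] × ℝ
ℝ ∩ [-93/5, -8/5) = [-93/5, -8/5)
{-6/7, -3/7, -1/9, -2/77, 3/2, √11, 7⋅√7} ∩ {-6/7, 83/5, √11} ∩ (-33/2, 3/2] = {-6/7}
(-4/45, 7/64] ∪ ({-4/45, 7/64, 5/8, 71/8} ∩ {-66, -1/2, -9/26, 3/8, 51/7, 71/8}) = (-4/45, 7/64] ∪ {71/8}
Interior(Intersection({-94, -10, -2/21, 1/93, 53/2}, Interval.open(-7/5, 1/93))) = EmptySet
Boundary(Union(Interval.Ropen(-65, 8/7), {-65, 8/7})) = {-65, 8/7}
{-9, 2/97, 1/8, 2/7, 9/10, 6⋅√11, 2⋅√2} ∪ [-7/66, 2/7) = {-9, 9/10, 6⋅√11, 2⋅√2} ∪ [-7/66, 2/7]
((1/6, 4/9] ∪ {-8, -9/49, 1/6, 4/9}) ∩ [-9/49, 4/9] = {-9/49} ∪ [1/6, 4/9]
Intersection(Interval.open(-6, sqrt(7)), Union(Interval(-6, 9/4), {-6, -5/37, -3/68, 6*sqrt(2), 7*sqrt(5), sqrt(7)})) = Interval.Lopen(-6, 9/4)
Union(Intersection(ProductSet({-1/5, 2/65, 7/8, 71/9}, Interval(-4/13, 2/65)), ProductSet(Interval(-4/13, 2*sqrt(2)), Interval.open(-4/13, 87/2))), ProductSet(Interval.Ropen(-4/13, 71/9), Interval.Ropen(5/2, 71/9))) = Union(ProductSet({-1/5, 2/65, 7/8}, Interval.Lopen(-4/13, 2/65)), ProductSet(Interval.Ropen(-4/13, 71/9), Interval.Ropen(5/2, 71/9)))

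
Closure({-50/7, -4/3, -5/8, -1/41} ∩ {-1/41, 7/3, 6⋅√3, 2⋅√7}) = {-1/41}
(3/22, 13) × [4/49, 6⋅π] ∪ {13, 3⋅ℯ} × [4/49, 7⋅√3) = ((3/22, 13) × [4/49, 6⋅π]) ∪ ({13, 3⋅ℯ} × [4/49, 7⋅√3))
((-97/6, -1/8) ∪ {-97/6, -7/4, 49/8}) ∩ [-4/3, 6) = [-4/3, -1/8)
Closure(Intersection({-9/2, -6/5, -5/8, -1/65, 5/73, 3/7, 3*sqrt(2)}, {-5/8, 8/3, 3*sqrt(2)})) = {-5/8, 3*sqrt(2)}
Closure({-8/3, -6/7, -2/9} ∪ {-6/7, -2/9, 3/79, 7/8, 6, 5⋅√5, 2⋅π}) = {-8/3, -6/7, -2/9, 3/79, 7/8, 6, 5⋅√5, 2⋅π}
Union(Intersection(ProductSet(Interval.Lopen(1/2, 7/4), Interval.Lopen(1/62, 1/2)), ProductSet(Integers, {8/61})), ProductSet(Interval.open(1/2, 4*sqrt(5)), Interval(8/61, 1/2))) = ProductSet(Interval.open(1/2, 4*sqrt(5)), Interval(8/61, 1/2))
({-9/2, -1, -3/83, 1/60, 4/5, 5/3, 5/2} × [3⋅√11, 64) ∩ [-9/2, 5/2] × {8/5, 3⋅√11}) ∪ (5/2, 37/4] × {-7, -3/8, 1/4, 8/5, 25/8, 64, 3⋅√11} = ({-9/2, -1, -3/83, 1/60, 4/5, 5/3, 5/2} × {3⋅√11}) ∪ ((5/2, 37/4] × {-7, -3/8, 1/4, 8/5, 25/8, 64, 3⋅√11})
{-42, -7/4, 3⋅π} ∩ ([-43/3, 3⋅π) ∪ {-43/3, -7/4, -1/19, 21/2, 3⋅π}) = {-7/4, 3⋅π}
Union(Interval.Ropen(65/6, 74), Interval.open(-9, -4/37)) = Union(Interval.open(-9, -4/37), Interval.Ropen(65/6, 74))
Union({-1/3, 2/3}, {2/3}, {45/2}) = {-1/3, 2/3, 45/2}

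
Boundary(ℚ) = ℝ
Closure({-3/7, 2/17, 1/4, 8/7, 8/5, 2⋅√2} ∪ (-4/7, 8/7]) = [-4/7, 8/7] ∪ {8/5, 2⋅√2}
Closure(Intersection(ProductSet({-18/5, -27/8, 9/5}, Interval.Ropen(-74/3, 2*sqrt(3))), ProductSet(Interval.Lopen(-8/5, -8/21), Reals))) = EmptySet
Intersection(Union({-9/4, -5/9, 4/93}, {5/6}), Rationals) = {-9/4, -5/9, 4/93, 5/6}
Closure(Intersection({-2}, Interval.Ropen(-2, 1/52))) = {-2}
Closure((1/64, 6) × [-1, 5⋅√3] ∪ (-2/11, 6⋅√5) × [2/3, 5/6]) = ([1/64, 6] × {-1, 5⋅√3}) ∪ ([-2/11, 6⋅√5] × [2/3, 5/6]) ∪ ((1/64, 6) × [-1, 5⋅√3]) ∪ ({1/64, 6} × ([-1, 2/3] ∪ [5/6, 5⋅√3]))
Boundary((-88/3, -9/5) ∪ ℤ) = {-88/3, -9/5} ∪ (ℤ \ (-88/3, -9/5))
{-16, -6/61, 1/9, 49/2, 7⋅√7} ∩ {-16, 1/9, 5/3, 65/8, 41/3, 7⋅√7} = {-16, 1/9, 7⋅√7}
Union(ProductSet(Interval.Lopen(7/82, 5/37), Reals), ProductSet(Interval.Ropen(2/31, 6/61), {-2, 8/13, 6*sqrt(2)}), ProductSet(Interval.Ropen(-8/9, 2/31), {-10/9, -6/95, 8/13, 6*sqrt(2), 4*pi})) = Union(ProductSet(Interval.Ropen(-8/9, 2/31), {-10/9, -6/95, 8/13, 6*sqrt(2), 4*pi}), ProductSet(Interval.Ropen(2/31, 6/61), {-2, 8/13, 6*sqrt(2)}), ProductSet(Interval.Lopen(7/82, 5/37), Reals))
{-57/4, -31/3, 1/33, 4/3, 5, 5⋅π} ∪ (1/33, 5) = {-57/4, -31/3, 5⋅π} ∪ [1/33, 5]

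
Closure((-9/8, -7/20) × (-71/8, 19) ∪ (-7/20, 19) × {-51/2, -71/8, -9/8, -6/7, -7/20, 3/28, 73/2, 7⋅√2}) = ({-9/8, -7/20} × [-71/8, 19]) ∪ ([-9/8, -7/20] × {-71/8, 19}) ∪ ((-9/8, -7/20) × (-71/8, 19)) ∪ ([-7/20, 19] × {-51/2, -71/8, -9/8, -6/7, -7/20, 3/28, 73/2, 7⋅√2})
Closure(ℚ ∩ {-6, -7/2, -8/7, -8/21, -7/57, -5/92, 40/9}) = {-6, -7/2, -8/7, -8/21, -7/57, -5/92, 40/9}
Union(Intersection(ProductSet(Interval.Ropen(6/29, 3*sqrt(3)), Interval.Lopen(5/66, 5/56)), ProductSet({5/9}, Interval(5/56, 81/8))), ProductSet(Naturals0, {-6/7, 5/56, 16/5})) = Union(ProductSet({5/9}, {5/56}), ProductSet(Naturals0, {-6/7, 5/56, 16/5}))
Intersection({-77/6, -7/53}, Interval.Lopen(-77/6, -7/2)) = EmptySet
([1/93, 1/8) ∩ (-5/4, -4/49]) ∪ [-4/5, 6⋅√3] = [-4/5, 6⋅√3]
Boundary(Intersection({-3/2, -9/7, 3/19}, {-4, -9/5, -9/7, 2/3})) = {-9/7}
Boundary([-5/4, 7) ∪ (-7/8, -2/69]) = {-5/4, 7}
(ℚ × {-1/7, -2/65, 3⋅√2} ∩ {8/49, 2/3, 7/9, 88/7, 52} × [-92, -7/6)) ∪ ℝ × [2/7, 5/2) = ℝ × [2/7, 5/2)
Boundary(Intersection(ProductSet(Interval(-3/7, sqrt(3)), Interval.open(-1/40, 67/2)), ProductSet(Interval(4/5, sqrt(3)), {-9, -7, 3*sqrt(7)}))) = ProductSet(Interval(4/5, sqrt(3)), {3*sqrt(7)})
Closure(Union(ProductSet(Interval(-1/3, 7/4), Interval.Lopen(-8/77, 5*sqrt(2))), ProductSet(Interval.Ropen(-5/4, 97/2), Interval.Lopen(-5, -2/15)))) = Union(ProductSet({-5/4, 97/2}, Interval(-5, -2/15)), ProductSet(Interval(-5/4, 97/2), {-5, -2/15}), ProductSet(Interval.Ropen(-5/4, 97/2), Interval.Lopen(-5, -2/15)), ProductSet(Interval(-1/3, 7/4), Interval(-8/77, 5*sqrt(2))))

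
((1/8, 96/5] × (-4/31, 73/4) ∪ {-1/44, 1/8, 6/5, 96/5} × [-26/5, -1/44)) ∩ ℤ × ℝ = {1, 2, …, 19} × (-4/31, 73/4)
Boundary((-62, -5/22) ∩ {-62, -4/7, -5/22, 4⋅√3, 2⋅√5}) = {-4/7}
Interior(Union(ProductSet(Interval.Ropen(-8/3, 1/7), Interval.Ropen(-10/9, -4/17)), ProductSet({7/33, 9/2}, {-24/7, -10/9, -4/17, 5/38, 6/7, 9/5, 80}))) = ProductSet(Interval.open(-8/3, 1/7), Interval.open(-10/9, -4/17))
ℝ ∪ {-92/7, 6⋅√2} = ℝ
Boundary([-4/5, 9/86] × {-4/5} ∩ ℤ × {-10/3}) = ∅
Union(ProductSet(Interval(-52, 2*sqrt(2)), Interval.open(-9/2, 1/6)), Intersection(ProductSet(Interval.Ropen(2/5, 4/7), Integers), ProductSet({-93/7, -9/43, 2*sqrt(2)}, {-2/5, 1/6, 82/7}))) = ProductSet(Interval(-52, 2*sqrt(2)), Interval.open(-9/2, 1/6))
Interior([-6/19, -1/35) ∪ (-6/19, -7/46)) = (-6/19, -1/35)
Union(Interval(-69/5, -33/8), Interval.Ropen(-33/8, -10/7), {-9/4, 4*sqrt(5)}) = Union({4*sqrt(5)}, Interval.Ropen(-69/5, -10/7))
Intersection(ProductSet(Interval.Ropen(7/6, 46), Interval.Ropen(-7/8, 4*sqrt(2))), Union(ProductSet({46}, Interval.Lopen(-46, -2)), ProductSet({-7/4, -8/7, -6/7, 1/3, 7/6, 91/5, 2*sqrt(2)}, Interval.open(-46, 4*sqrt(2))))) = ProductSet({7/6, 91/5, 2*sqrt(2)}, Interval.Ropen(-7/8, 4*sqrt(2)))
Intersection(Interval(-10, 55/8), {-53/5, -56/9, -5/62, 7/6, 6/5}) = {-56/9, -5/62, 7/6, 6/5}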